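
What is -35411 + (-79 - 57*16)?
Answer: -36402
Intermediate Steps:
-35411 + (-79 - 57*16) = -35411 + (-79 - 912) = -35411 - 991 = -36402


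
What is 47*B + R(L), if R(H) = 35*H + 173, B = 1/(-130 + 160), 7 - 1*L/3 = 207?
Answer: -624763/30 ≈ -20825.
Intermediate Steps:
L = -600 (L = 21 - 3*207 = 21 - 621 = -600)
B = 1/30 ≈ 0.033333
R(H) = 173 + 35*H
47*B + R(L) = 47*(1/30) + (173 + 35*(-600)) = 47/30 + (173 - 21000) = 47/30 - 20827 = -624763/30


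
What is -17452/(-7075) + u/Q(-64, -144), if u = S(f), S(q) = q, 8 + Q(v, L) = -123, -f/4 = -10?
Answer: 2003212/926825 ≈ 2.1614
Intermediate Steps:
f = 40 (f = -4*(-10) = 40)
Q(v, L) = -131 (Q(v, L) = -8 - 123 = -131)
u = 40
-17452/(-7075) + u/Q(-64, -144) = -17452/(-7075) + 40/(-131) = -17452*(-1/7075) + 40*(-1/131) = 17452/7075 - 40/131 = 2003212/926825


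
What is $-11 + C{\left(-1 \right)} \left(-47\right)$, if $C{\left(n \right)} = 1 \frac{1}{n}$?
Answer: $36$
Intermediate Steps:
$C{\left(n \right)} = \frac{1}{n}$
$-11 + C{\left(-1 \right)} \left(-47\right) = -11 + \frac{1}{-1} \left(-47\right) = -11 - -47 = -11 + 47 = 36$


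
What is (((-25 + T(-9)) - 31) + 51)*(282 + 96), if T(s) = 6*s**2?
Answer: 181818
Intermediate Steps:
(((-25 + T(-9)) - 31) + 51)*(282 + 96) = (((-25 + 6*(-9)**2) - 31) + 51)*(282 + 96) = (((-25 + 6*81) - 31) + 51)*378 = (((-25 + 486) - 31) + 51)*378 = ((461 - 31) + 51)*378 = (430 + 51)*378 = 481*378 = 181818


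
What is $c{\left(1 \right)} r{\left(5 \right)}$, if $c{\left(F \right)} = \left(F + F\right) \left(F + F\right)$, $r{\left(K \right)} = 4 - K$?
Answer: $-4$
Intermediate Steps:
$c{\left(F \right)} = 4 F^{2}$ ($c{\left(F \right)} = 2 F 2 F = 4 F^{2}$)
$c{\left(1 \right)} r{\left(5 \right)} = 4 \cdot 1^{2} \left(4 - 5\right) = 4 \cdot 1 \left(4 - 5\right) = 4 \left(-1\right) = -4$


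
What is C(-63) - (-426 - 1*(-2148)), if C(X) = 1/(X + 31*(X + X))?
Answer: -6834619/3969 ≈ -1722.0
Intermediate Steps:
C(X) = 1/(63*X) (C(X) = 1/(X + 31*(2*X)) = 1/(X + 62*X) = 1/(63*X))
C(-63) - (-426 - 1*(-2148)) = (1/63)/(-63) - (-426 - 1*(-2148)) = (1/63)*(-1/63) - (-426 + 2148) = -1/3969 - 1*1722 = -1/3969 - 1722 = -6834619/3969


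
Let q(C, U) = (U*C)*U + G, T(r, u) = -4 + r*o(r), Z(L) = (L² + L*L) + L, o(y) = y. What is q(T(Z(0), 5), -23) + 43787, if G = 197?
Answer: 41868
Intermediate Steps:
Z(L) = L + 2*L² (Z(L) = (L² + L²) + L = 2*L² + L = L + 2*L²)
T(r, u) = -4 + r² (T(r, u) = -4 + r*r = -4 + r²)
q(C, U) = 197 + C*U² (q(C, U) = (U*C)*U + 197 = (C*U)*U + 197 = C*U² + 197 = 197 + C*U²)
q(T(Z(0), 5), -23) + 43787 = (197 + (-4 + (0*(1 + 2*0))²)*(-23)²) + 43787 = (197 + (-4 + (0*(1 + 0))²)*529) + 43787 = (197 + (-4 + (0*1)²)*529) + 43787 = (197 + (-4 + 0²)*529) + 43787 = (197 + (-4 + 0)*529) + 43787 = (197 - 4*529) + 43787 = (197 - 2116) + 43787 = -1919 + 43787 = 41868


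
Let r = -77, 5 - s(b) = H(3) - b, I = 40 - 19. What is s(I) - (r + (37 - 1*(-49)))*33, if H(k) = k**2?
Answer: -280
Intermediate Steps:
I = 21
s(b) = -4 + b (s(b) = 5 - (3**2 - b) = 5 - (9 - b) = 5 + (-9 + b) = -4 + b)
s(I) - (r + (37 - 1*(-49)))*33 = (-4 + 21) - (-77 + (37 - 1*(-49)))*33 = 17 - (-77 + (37 + 49))*33 = 17 - (-77 + 86)*33 = 17 - 9*33 = 17 - 1*297 = 17 - 297 = -280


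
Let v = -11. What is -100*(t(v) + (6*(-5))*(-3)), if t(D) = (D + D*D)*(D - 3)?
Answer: 145000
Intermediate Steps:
t(D) = (-3 + D)*(D + D²) (t(D) = (D + D²)*(-3 + D) = (-3 + D)*(D + D²))
-100*(t(v) + (6*(-5))*(-3)) = -100*(-11*(-3 + (-11)² - 2*(-11)) + (6*(-5))*(-3)) = -100*(-11*(-3 + 121 + 22) - 30*(-3)) = -100*(-11*140 + 90) = -100*(-1540 + 90) = -100*(-1450) = 145000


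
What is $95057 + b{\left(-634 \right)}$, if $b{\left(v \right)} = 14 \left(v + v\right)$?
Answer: $77305$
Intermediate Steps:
$b{\left(v \right)} = 28 v$ ($b{\left(v \right)} = 14 \cdot 2 v = 28 v$)
$95057 + b{\left(-634 \right)} = 95057 + 28 \left(-634\right) = 95057 - 17752 = 77305$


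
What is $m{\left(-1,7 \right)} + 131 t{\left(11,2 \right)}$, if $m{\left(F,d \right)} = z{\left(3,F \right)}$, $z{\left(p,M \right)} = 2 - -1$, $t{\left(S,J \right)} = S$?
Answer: $1444$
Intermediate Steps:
$z{\left(p,M \right)} = 3$ ($z{\left(p,M \right)} = 2 + 1 = 3$)
$m{\left(F,d \right)} = 3$
$m{\left(-1,7 \right)} + 131 t{\left(11,2 \right)} = 3 + 131 \cdot 11 = 3 + 1441 = 1444$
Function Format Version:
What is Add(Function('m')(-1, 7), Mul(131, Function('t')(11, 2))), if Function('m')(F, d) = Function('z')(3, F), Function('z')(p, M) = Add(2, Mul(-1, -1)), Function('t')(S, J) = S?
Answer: 1444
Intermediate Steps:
Function('z')(p, M) = 3 (Function('z')(p, M) = Add(2, 1) = 3)
Function('m')(F, d) = 3
Add(Function('m')(-1, 7), Mul(131, Function('t')(11, 2))) = Add(3, Mul(131, 11)) = Add(3, 1441) = 1444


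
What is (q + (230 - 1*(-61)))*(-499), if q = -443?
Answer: 75848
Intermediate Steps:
(q + (230 - 1*(-61)))*(-499) = (-443 + (230 - 1*(-61)))*(-499) = (-443 + (230 + 61))*(-499) = (-443 + 291)*(-499) = -152*(-499) = 75848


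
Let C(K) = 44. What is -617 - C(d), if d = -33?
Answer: -661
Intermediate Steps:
-617 - C(d) = -617 - 1*44 = -617 - 44 = -661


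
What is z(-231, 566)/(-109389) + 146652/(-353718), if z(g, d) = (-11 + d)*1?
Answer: -902134951/2149603239 ≈ -0.41967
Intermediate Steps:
z(g, d) = -11 + d
z(-231, 566)/(-109389) + 146652/(-353718) = (-11 + 566)/(-109389) + 146652/(-353718) = 555*(-1/109389) + 146652*(-1/353718) = -185/36463 - 24442/58953 = -902134951/2149603239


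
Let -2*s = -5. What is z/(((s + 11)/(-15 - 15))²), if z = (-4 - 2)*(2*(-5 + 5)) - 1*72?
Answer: -3200/9 ≈ -355.56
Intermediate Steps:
s = 5/2 (s = -½*(-5) = 5/2 ≈ 2.5000)
z = -72 (z = -12*0 - 72 = -6*0 - 72 = 0 - 72 = -72)
z/(((s + 11)/(-15 - 15))²) = -72*(-15 - 15)²/(5/2 + 11)² = -72/(((27/2)/(-30))²) = -72/(((27/2)*(-1/30))²) = -72/((-9/20)²) = -72/81/400 = -72*400/81 = -3200/9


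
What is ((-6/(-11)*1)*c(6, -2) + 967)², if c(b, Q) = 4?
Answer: 113656921/121 ≈ 9.3931e+5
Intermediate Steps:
((-6/(-11)*1)*c(6, -2) + 967)² = ((-6/(-11)*1)*4 + 967)² = ((-6*(-1/11)*1)*4 + 967)² = (((6/11)*1)*4 + 967)² = ((6/11)*4 + 967)² = (24/11 + 967)² = (10661/11)² = 113656921/121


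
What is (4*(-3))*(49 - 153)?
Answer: 1248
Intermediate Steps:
(4*(-3))*(49 - 153) = -12*(-104) = 1248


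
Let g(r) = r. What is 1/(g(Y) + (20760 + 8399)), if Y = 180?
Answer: 1/29339 ≈ 3.4084e-5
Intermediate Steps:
1/(g(Y) + (20760 + 8399)) = 1/(180 + (20760 + 8399)) = 1/(180 + 29159) = 1/29339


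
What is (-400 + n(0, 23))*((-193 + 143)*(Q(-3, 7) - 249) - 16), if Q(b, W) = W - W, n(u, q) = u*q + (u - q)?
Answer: -5259582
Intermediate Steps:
n(u, q) = u - q + q*u (n(u, q) = q*u + (u - q) = u - q + q*u)
Q(b, W) = 0
(-400 + n(0, 23))*((-193 + 143)*(Q(-3, 7) - 249) - 16) = (-400 + (0 - 1*23 + 23*0))*((-193 + 143)*(0 - 249) - 16) = (-400 + (0 - 23 + 0))*(-50*(-249) - 16) = (-400 - 23)*(12450 - 16) = -423*12434 = -5259582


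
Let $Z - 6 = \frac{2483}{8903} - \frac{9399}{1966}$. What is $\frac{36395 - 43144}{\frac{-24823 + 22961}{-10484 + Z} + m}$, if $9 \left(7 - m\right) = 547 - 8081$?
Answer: $- \frac{11144658710214783}{1394178376844195} \approx -7.9937$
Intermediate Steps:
$m = \frac{7597}{9}$ ($m = 7 - \frac{547 - 8081}{9} = 7 - - \frac{7534}{9} = 7 + \frac{7534}{9} = \frac{7597}{9} \approx 844.11$)
$Z = \frac{26222069}{17503298}$ ($Z = 6 + \left(\frac{2483}{8903} - \frac{9399}{1966}\right) = 6 - \frac{78797719}{17503298} = \frac{26222069}{17503298} \approx 1.4981$)
$\frac{36395 - 43144}{\frac{-24823 + 22961}{-10484 + Z} + m} = \frac{36395 - 43144}{\frac{-24823 + 22961}{-10484 + \frac{26222069}{17503298}} + \frac{7597}{9}} = - \frac{6749}{- \frac{1862}{- \frac{183478354163}{17503298}} + \frac{7597}{9}} = - \frac{6749}{\left(-1862\right) \left(- \frac{17503298}{183478354163}\right) + \frac{7597}{9}} = - \frac{6749}{\frac{32591140876}{183478354163} + \frac{7597}{9}} = - \frac{6749}{\frac{1394178376844195}{1651305187467}} = \left(-6749\right) \frac{1651305187467}{1394178376844195} = - \frac{11144658710214783}{1394178376844195}$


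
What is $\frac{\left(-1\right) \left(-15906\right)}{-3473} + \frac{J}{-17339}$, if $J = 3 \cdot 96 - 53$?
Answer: $- \frac{276610289}{60218347} \approx -4.5935$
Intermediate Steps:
$J = 235$ ($J = 288 - 53 = 235$)
$\frac{\left(-1\right) \left(-15906\right)}{-3473} + \frac{J}{-17339} = \frac{\left(-1\right) \left(-15906\right)}{-3473} + \frac{235}{-17339} = 15906 \left(- \frac{1}{3473}\right) + 235 \left(- \frac{1}{17339}\right) = - \frac{15906}{3473} - \frac{235}{17339} = - \frac{276610289}{60218347}$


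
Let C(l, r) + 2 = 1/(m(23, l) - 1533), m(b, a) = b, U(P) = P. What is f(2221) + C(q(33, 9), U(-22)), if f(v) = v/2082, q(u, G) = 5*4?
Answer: -734003/785955 ≈ -0.93390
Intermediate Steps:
q(u, G) = 20
f(v) = v/2082 (f(v) = v*(1/2082) = v/2082)
C(l, r) = -3021/1510 (C(l, r) = -2 + 1/(23 - 1533) = -2 + 1/(-1510) = -2 - 1/1510 = -3021/1510)
f(2221) + C(q(33, 9), U(-22)) = (1/2082)*2221 - 3021/1510 = 2221/2082 - 3021/1510 = -734003/785955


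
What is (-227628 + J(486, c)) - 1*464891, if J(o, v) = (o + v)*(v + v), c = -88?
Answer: -762567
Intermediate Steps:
J(o, v) = 2*v*(o + v) (J(o, v) = (o + v)*(2*v) = 2*v*(o + v))
(-227628 + J(486, c)) - 1*464891 = (-227628 + 2*(-88)*(486 - 88)) - 1*464891 = (-227628 + 2*(-88)*398) - 464891 = (-227628 - 70048) - 464891 = -297676 - 464891 = -762567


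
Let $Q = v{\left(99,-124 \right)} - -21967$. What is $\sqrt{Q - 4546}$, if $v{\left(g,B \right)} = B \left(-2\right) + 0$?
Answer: $\sqrt{17669} \approx 132.92$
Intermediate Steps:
$v{\left(g,B \right)} = - 2 B$ ($v{\left(g,B \right)} = - 2 B + 0 = - 2 B$)
$Q = 22215$ ($Q = \left(-2\right) \left(-124\right) - -21967 = 248 + 21967 = 22215$)
$\sqrt{Q - 4546} = \sqrt{22215 - 4546} = \sqrt{17669}$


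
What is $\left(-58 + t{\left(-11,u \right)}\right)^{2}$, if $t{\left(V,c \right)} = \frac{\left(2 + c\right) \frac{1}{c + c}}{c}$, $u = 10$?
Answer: $\frac{8392609}{2500} \approx 3357.0$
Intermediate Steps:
$t{\left(V,c \right)} = \frac{2 + c}{2 c^{2}}$ ($t{\left(V,c \right)} = \frac{\left(2 + c\right) \frac{1}{2 c}}{c} = \frac{\frac{1}{2} \frac{1}{c} \left(2 + c\right)}{c} = \frac{2 + c}{2 c^{2}}$)
$\left(-58 + t{\left(-11,u \right)}\right)^{2} = \left(-58 + \frac{2 + 10}{2 \cdot 100}\right)^{2} = \left(-58 + \frac{1}{2} \cdot \frac{1}{100} \cdot 12\right)^{2} = \left(-58 + \frac{3}{50}\right)^{2} = \left(- \frac{2897}{50}\right)^{2} = \frac{8392609}{2500}$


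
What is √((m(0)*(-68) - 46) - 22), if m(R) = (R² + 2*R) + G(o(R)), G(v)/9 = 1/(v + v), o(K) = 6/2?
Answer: I*√170 ≈ 13.038*I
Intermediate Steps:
o(K) = 3 (o(K) = 6*(½) = 3)
G(v) = 9/(2*v) (G(v) = 9/(v + v) = 9/((2*v)) = 9*(1/(2*v)) = 9/(2*v))
m(R) = 3/2 + R² + 2*R (m(R) = (R² + 2*R) + (9/2)/3 = (R² + 2*R) + (9/2)*(⅓) = (R² + 2*R) + 3/2 = 3/2 + R² + 2*R)
√((m(0)*(-68) - 46) - 22) = √(((3/2 + 0² + 2*0)*(-68) - 46) - 22) = √(((3/2 + 0 + 0)*(-68) - 46) - 22) = √(((3/2)*(-68) - 46) - 22) = √((-102 - 46) - 22) = √(-148 - 22) = √(-170) = I*√170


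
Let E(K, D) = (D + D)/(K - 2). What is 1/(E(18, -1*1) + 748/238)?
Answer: 56/169 ≈ 0.33136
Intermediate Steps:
E(K, D) = 2*D/(-2 + K) (E(K, D) = (2*D)/(-2 + K) = 2*D/(-2 + K))
1/(E(18, -1*1) + 748/238) = 1/(2*(-1*1)/(-2 + 18) + 748/238) = 1/(2*(-1)/16 + 748*(1/238)) = 1/(2*(-1)*(1/16) + 22/7) = 1/(-⅛ + 22/7) = 1/(169/56) = 56/169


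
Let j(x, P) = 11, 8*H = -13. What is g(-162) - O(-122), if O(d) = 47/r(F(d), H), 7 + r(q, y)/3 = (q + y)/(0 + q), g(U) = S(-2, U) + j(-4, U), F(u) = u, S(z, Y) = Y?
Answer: -2601007/17529 ≈ -148.38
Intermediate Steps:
H = -13/8 (H = (⅛)*(-13) = -13/8 ≈ -1.6250)
g(U) = 11 + U (g(U) = U + 11 = 11 + U)
r(q, y) = -21 + 3*(q + y)/q (r(q, y) = -21 + 3*((q + y)/(0 + q)) = -21 + 3*((q + y)/q) = -21 + 3*(q + y)/q)
O(d) = 47/(-18 - 39/(8*d)) (O(d) = 47/(-18 + 3*(-13/8)/d) = 47/(-18 - 39/(8*d)))
g(-162) - O(-122) = (11 - 162) - (-376)*(-122)/(39 + 144*(-122)) = -151 - (-376)*(-122)/(39 - 17568) = -151 - (-376)*(-122)/(-17529) = -151 - (-376)*(-122)*(-1)/17529 = -151 - 1*(-45872/17529) = -151 + 45872/17529 = -2601007/17529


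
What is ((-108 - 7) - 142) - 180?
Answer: -437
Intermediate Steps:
((-108 - 7) - 142) - 180 = (-115 - 142) - 180 = -257 - 180 = -437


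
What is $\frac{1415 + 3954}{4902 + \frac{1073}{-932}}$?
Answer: $\frac{714844}{652513} \approx 1.0955$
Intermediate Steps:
$\frac{1415 + 3954}{4902 + \frac{1073}{-932}} = \frac{5369}{4902 + 1073 \left(- \frac{1}{932}\right)} = \frac{5369}{4902 - \frac{1073}{932}} = \frac{5369}{\frac{4567591}{932}} = 5369 \cdot \frac{932}{4567591} = \frac{714844}{652513}$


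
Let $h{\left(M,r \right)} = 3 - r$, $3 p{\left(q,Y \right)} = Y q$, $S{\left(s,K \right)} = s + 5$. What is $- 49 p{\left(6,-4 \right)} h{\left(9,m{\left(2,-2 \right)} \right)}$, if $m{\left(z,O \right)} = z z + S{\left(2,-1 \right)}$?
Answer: $-3136$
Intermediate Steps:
$S{\left(s,K \right)} = 5 + s$
$p{\left(q,Y \right)} = \frac{Y q}{3}$
$m{\left(z,O \right)} = 7 + z^{2}$ ($m{\left(z,O \right)} = z z + \left(5 + 2\right) = z^{2} + 7 = 7 + z^{2}$)
$- 49 p{\left(6,-4 \right)} h{\left(9,m{\left(2,-2 \right)} \right)} = - 49 \cdot \frac{1}{3} \left(-4\right) 6 \left(3 - \left(7 + 2^{2}\right)\right) = \left(-49\right) \left(-8\right) \left(3 - \left(7 + 4\right)\right) = 392 \left(3 - 11\right) = 392 \left(-8\right) = -3136$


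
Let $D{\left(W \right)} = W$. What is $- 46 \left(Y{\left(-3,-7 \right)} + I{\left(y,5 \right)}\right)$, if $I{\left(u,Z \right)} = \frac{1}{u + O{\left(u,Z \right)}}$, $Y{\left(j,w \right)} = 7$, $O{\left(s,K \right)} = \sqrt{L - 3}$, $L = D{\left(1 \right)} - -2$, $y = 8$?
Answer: $- \frac{1311}{4} \approx -327.75$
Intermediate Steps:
$L = 3$ ($L = 1 - -2 = 1 + 2 = 3$)
$O{\left(s,K \right)} = 0$ ($O{\left(s,K \right)} = \sqrt{3 - 3} = \sqrt{0} = 0$)
$I{\left(u,Z \right)} = \frac{1}{u}$ ($I{\left(u,Z \right)} = \frac{1}{u + 0} = \frac{1}{u}$)
$- 46 \left(Y{\left(-3,-7 \right)} + I{\left(y,5 \right)}\right) = - 46 \left(7 + \frac{1}{8}\right) = \left(-46\right) \frac{57}{8} = - \frac{1311}{4}$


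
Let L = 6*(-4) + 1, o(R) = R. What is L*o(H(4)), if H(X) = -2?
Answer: 46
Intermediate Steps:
L = -23 (L = -24 + 1 = -23)
L*o(H(4)) = -23*(-2) = 46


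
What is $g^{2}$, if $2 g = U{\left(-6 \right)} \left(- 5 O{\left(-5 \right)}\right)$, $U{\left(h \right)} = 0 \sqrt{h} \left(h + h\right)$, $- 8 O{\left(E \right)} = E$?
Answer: $0$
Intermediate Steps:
$O{\left(E \right)} = - \frac{E}{8}$
$U{\left(h \right)} = 0$ ($U{\left(h \right)} = 0 \cdot 2 h = 0$)
$g = 0$ ($g = \frac{0 \left(- 5 \left(\left(- \frac{1}{8}\right) \left(-5\right)\right)\right)}{2} = \frac{0 \left(\left(-5\right) \frac{5}{8}\right)}{2} = \frac{0 \left(- \frac{25}{8}\right)}{2} = \frac{1}{2} \cdot 0 = 0$)
$g^{2} = 0^{2} = 0$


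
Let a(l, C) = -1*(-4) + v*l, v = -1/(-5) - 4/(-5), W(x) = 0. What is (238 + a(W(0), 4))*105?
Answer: 25410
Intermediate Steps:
v = 1 (v = -1*(-1/5) - 4*(-1/5) = 1/5 + 4/5 = 1)
a(l, C) = 4 + l (a(l, C) = -1*(-4) + 1*l = 4 + l)
(238 + a(W(0), 4))*105 = (238 + (4 + 0))*105 = (238 + 4)*105 = 242*105 = 25410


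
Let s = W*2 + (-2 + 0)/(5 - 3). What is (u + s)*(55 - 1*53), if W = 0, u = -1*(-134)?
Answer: 266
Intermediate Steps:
u = 134
s = -1 (s = 0*2 + (-2 + 0)/(5 - 3) = 0 - 2/2 = 0 - 2*½ = 0 - 1 = -1)
(u + s)*(55 - 1*53) = (134 - 1)*(55 - 1*53) = 133*(55 - 53) = 133*2 = 266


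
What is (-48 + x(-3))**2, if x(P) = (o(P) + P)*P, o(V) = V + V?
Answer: 441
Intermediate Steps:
o(V) = 2*V
x(P) = 3*P**2 (x(P) = (2*P + P)*P = (3*P)*P = 3*P**2)
(-48 + x(-3))**2 = (-48 + 3*(-3)**2)**2 = (-48 + 3*9)**2 = (-48 + 27)**2 = (-21)**2 = 441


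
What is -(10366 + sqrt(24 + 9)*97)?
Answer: -10366 - 97*sqrt(33) ≈ -10923.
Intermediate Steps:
-(10366 + sqrt(24 + 9)*97) = -(10366 + sqrt(33)*97) = -(10366 + 97*sqrt(33)) = -10366 - 97*sqrt(33)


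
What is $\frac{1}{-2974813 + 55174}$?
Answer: $- \frac{1}{2919639} \approx -3.4251 \cdot 10^{-7}$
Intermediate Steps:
$\frac{1}{-2974813 + 55174} = \frac{1}{-2919639} = - \frac{1}{2919639}$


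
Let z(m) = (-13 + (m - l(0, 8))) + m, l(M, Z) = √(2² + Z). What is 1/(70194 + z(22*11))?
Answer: 23555/1664514071 + 2*√3/4993542213 ≈ 1.4152e-5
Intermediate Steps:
l(M, Z) = √(4 + Z)
z(m) = -13 - 2*√3 + 2*m (z(m) = (-13 + (m - √(4 + 8))) + m = (-13 + (m - √12)) + m = (-13 + (m - 2*√3)) + m = (-13 + m - 2*√3) + m = -13 - 2*√3 + 2*m)
1/(70194 + z(22*11)) = 1/(70194 + (-13 - 2*√3 + 2*(22*11))) = 1/(70194 + (-13 - 2*√3 + 2*242)) = 1/(70194 + (-13 - 2*√3 + 484)) = 1/(70194 + (471 - 2*√3)) = 1/(70665 - 2*√3)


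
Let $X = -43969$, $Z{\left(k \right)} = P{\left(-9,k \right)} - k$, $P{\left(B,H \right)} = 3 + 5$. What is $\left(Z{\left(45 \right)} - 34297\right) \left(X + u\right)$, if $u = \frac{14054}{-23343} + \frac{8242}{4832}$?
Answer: $\frac{42568043958110711}{28198344} \approx 1.5096 \cdot 10^{9}$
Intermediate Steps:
$P{\left(B,H \right)} = 8$
$Z{\left(k \right)} = 8 - k$
$u = \frac{62242039}{56396688}$ ($u = 14054 \left(- \frac{1}{23343}\right) + 8242 \cdot \frac{1}{4832} = - \frac{14054}{23343} + \frac{4121}{2416} = \frac{62242039}{56396688} \approx 1.1036$)
$\left(Z{\left(45 \right)} - 34297\right) \left(X + u\right) = \left(\left(8 - 45\right) - 34297\right) \left(-43969 + \frac{62242039}{56396688}\right) = \left(\left(8 - 45\right) - 34297\right) \left(- \frac{2479643732633}{56396688}\right) = \left(-37 - 34297\right) \left(- \frac{2479643732633}{56396688}\right) = \left(-34334\right) \left(- \frac{2479643732633}{56396688}\right) = \frac{42568043958110711}{28198344}$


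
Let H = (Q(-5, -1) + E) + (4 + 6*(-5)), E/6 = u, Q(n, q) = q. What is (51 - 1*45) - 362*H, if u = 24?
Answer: -42348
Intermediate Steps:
E = 144 (E = 6*24 = 144)
H = 117 (H = (-1 + 144) + (4 + 6*(-5)) = 143 + (4 - 30) = 143 - 26 = 117)
(51 - 1*45) - 362*H = (51 - 1*45) - 362*117 = (51 - 45) - 42354 = 6 - 42354 = -42348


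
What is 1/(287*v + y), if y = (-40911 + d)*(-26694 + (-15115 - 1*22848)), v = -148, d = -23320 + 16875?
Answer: 1/3061854416 ≈ 3.2660e-10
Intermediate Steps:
d = -6445
y = 3061896892 (y = (-40911 - 6445)*(-26694 + (-15115 - 1*22848)) = -47356*(-26694 + (-15115 - 22848)) = -47356*(-26694 - 37963) = -47356*(-64657) = 3061896892)
1/(287*v + y) = 1/(287*(-148) + 3061896892) = 1/(-42476 + 3061896892) = 1/3061854416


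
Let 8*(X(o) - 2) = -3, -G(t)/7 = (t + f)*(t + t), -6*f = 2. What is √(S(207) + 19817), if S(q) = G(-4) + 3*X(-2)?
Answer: √2819406/12 ≈ 139.93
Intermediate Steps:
f = -⅓ (f = -⅙*2 = -⅓ ≈ -0.33333)
G(t) = -14*t*(-⅓ + t) (G(t) = -7*(t - ⅓)*(t + t) = -7*(-⅓ + t)*2*t = -14*t*(-⅓ + t))
X(o) = 13/8 (X(o) = 2 + (⅛)*(-3) = 2 - 3/8 = 13/8)
S(q) = -5707/24 (S(q) = (14/3)*(-4)*(1 - 3*(-4)) + 3*(13/8) = (14/3)*(-4)*(1 + 12) + 39/8 = (14/3)*(-4)*13 + 39/8 = -728/3 + 39/8 = -5707/24)
√(S(207) + 19817) = √(-5707/24 + 19817) = √(469901/24) = √2819406/12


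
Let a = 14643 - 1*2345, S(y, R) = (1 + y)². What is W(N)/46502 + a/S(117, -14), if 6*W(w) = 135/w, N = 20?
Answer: 1143794521/1294987696 ≈ 0.88325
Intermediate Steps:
W(w) = 45/(2*w) (W(w) = (135/w)/6 = 45/(2*w))
a = 12298 (a = 14643 - 2345 = 12298)
W(N)/46502 + a/S(117, -14) = ((45/2)/20)/46502 + 12298/((1 + 117)²) = ((45/2)*(1/20))*(1/46502) + 12298/(118²) = (9/8)*(1/46502) + 12298/13924 = 9/372016 + 12298*(1/13924) = 9/372016 + 6149/6962 = 1143794521/1294987696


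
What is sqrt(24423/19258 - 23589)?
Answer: I*sqrt(8747995396062)/19258 ≈ 153.58*I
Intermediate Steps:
sqrt(24423/19258 - 23589) = sqrt(-454252539/19258) = I*sqrt(8747995396062)/19258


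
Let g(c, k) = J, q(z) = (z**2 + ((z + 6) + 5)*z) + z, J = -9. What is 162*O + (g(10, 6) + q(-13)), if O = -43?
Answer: -6793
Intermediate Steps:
q(z) = z + z**2 + z*(11 + z) (q(z) = (z**2 + ((6 + z) + 5)*z) + z = (z**2 + (11 + z)*z) + z = (z**2 + z*(11 + z)) + z = z + z**2 + z*(11 + z))
g(c, k) = -9
162*O + (g(10, 6) + q(-13)) = 162*(-43) + (-9 + 2*(-13)*(6 - 13)) = -6966 + (-9 + 2*(-13)*(-7)) = -6966 + (-9 + 182) = -6966 + 173 = -6793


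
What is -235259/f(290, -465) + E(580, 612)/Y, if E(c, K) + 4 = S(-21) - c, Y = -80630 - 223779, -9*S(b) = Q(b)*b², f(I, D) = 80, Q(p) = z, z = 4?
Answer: -71614894531/24352720 ≈ -2940.7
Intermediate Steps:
Q(p) = 4
S(b) = -4*b²/9
Y = -304409
E(c, K) = -200 - c (E(c, K) = -4 + (-4/9*(-21)² - c) = -4 + (-4/9*441 - c) = -4 + (-196 - c) = -200 - c)
-235259/f(290, -465) + E(580, 612)/Y = -235259/80 + (-200 - 1*580)/(-304409) = -235259*1/80 + (-200 - 580)*(-1/304409) = -235259/80 - 780*(-1/304409) = -235259/80 + 780/304409 = -71614894531/24352720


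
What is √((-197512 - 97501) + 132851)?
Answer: 9*I*√2002 ≈ 402.69*I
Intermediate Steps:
√((-197512 - 97501) + 132851) = √(-295013 + 132851) = √(-162162) = 9*I*√2002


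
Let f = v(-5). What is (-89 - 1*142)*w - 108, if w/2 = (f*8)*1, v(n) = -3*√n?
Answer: -108 + 11088*I*√5 ≈ -108.0 + 24794.0*I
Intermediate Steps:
f = -3*I*√5 ≈ -6.7082*I
w = -48*I*√5 (w = 2*((-3*I*√5*8)*1) = 2*(-24*I*√5*1) = 2*(-24*I*√5) = -48*I*√5 ≈ -107.33*I)
(-89 - 1*142)*w - 108 = (-89 - 1*142)*(-48*I*√5) - 108 = (-89 - 142)*(-48*I*√5) - 108 = -(-11088)*I*√5 - 108 = 11088*I*√5 - 108 = -108 + 11088*I*√5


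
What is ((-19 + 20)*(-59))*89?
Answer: -5251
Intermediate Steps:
((-19 + 20)*(-59))*89 = (1*(-59))*89 = -59*89 = -5251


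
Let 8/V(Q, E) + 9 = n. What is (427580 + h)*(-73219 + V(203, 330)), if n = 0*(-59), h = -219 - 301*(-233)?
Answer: -327838098626/9 ≈ -3.6426e+10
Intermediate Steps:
h = 69914 (h = -219 + 70133 = 69914)
n = 0
V(Q, E) = -8/9 (V(Q, E) = 8/(-9 + 0) = 8/(-9) = 8*(-⅑) = -8/9)
(427580 + h)*(-73219 + V(203, 330)) = (427580 + 69914)*(-73219 - 8/9) = 497494*(-658979/9) = -327838098626/9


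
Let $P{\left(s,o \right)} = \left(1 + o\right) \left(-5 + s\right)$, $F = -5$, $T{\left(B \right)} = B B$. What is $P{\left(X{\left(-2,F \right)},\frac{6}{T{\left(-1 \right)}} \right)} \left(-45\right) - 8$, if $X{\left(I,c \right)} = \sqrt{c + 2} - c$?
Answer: $-8 - 315 i \sqrt{3} \approx -8.0 - 545.6 i$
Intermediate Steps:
$T{\left(B \right)} = B^{2}$
$X{\left(I,c \right)} = \sqrt{2 + c} - c$
$P{\left(X{\left(-2,F \right)},\frac{6}{T{\left(-1 \right)}} \right)} \left(-45\right) - 8 = \left(-5 + \left(\sqrt{2 - 5} - -5\right) - 5 \frac{6}{\left(-1\right)^{2}} + \frac{6}{\left(-1\right)^{2}} \left(\sqrt{2 - 5} - -5\right)\right) \left(-45\right) - 8 = \left(-5 + \left(\sqrt{-3} + 5\right) - 5 \cdot \frac{6}{1} + \frac{6}{1} \left(\sqrt{-3} + 5\right)\right) \left(-45\right) - 8 = \left(-5 + \left(i \sqrt{3} + 5\right) - 5 \cdot 6 \cdot 1 + 6 \cdot 1 \left(i \sqrt{3} + 5\right)\right) \left(-45\right) - 8 = \left(-5 + \left(5 + i \sqrt{3}\right) - 30 + 6 \left(5 + i \sqrt{3}\right)\right) \left(-45\right) - 8 = \left(-5 + \left(5 + i \sqrt{3}\right) - 30 + \left(30 + 6 i \sqrt{3}\right)\right) \left(-45\right) - 8 = 7 i \sqrt{3} \left(-45\right) - 8 = - 315 i \sqrt{3} - 8 = -8 - 315 i \sqrt{3}$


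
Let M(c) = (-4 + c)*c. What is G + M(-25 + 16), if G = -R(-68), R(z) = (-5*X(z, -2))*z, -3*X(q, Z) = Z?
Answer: -329/3 ≈ -109.67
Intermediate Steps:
M(c) = c*(-4 + c)
X(q, Z) = -Z/3
R(z) = -10*z/3 (R(z) = (-(-5)*(-2)/3)*z = (-5*⅔)*z = -10*z/3)
G = -680/3 (G = -(-10)*(-68)/3 = -1*680/3 = -680/3 ≈ -226.67)
G + M(-25 + 16) = -680/3 + (-25 + 16)*(-4 + (-25 + 16)) = -680/3 - 9*(-4 - 9) = -680/3 - 9*(-13) = -680/3 + 117 = -329/3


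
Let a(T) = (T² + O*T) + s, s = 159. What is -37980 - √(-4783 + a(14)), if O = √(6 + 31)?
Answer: -37980 - I*√(4428 - 14*√37) ≈ -37980.0 - 65.9*I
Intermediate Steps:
O = √37 ≈ 6.0828
a(T) = 159 + T² + T*√37 (a(T) = (T² + √37*T) + 159 = (T² + T*√37) + 159 = 159 + T² + T*√37)
-37980 - √(-4783 + a(14)) = -37980 - √(-4783 + (159 + 14² + 14*√37)) = -37980 - √(-4783 + (159 + 196 + 14*√37)) = -37980 - √(-4783 + (355 + 14*√37)) = -37980 - √(-4428 + 14*√37)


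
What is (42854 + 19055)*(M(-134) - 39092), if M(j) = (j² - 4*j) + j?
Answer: -1283621206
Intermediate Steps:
M(j) = j² - 3*j
(42854 + 19055)*(M(-134) - 39092) = (42854 + 19055)*(-134*(-3 - 134) - 39092) = 61909*(-134*(-137) - 39092) = 61909*(18358 - 39092) = 61909*(-20734) = -1283621206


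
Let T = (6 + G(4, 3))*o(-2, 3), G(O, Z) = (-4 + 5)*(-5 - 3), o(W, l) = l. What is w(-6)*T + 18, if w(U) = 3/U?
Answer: 21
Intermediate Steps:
G(O, Z) = -8 (G(O, Z) = 1*(-8) = -8)
T = -6 (T = (6 - 8)*3 = -2*3 = -6)
w(-6)*T + 18 = (3/(-6))*(-6) + 18 = (3*(-⅙))*(-6) + 18 = -½*(-6) + 18 = 3 + 18 = 21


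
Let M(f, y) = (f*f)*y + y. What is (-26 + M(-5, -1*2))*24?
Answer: -1872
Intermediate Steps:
M(f, y) = y + y*f**2 (M(f, y) = f**2*y + y = y*f**2 + y = y + y*f**2)
(-26 + M(-5, -1*2))*24 = (-26 + (-1*2)*(1 + (-5)**2))*24 = (-26 - 2*(1 + 25))*24 = (-26 - 2*26)*24 = (-26 - 52)*24 = -78*24 = -1872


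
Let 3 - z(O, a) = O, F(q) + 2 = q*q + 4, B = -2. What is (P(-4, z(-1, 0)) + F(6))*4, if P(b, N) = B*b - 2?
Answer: 176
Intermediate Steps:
F(q) = 2 + q² (F(q) = -2 + (q*q + 4) = -2 + (q² + 4) = -2 + (4 + q²) = 2 + q²)
z(O, a) = 3 - O
P(b, N) = -2 - 2*b (P(b, N) = -2*b - 2 = -2 - 2*b)
(P(-4, z(-1, 0)) + F(6))*4 = ((-2 - 2*(-4)) + (2 + 6²))*4 = ((-2 + 8) + (2 + 36))*4 = (6 + 38)*4 = 44*4 = 176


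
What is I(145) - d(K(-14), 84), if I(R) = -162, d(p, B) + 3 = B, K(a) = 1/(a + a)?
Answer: -243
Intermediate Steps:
K(a) = 1/(2*a)
d(p, B) = -3 + B
I(145) - d(K(-14), 84) = -162 - (-3 + 84) = -162 - 1*81 = -162 - 81 = -243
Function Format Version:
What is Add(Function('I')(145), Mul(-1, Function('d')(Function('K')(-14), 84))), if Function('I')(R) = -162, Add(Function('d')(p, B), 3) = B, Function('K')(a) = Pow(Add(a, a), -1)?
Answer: -243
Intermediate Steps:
Function('K')(a) = Mul(Rational(1, 2), Pow(a, -1)) (Function('K')(a) = Pow(Mul(2, a), -1) = Mul(Rational(1, 2), Pow(a, -1)))
Function('d')(p, B) = Add(-3, B)
Add(Function('I')(145), Mul(-1, Function('d')(Function('K')(-14), 84))) = Add(-162, Mul(-1, Add(-3, 84))) = Add(-162, Mul(-1, 81)) = Add(-162, -81) = -243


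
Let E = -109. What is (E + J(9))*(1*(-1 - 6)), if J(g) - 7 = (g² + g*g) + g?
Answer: -483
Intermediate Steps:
J(g) = 7 + g + 2*g² (J(g) = 7 + ((g² + g*g) + g) = 7 + ((g² + g²) + g) = 7 + (2*g² + g) = 7 + (g + 2*g²) = 7 + g + 2*g²)
(E + J(9))*(1*(-1 - 6)) = (-109 + (7 + 9 + 2*9²))*(1*(-1 - 6)) = (-109 + (7 + 9 + 2*81))*(1*(-7)) = (-109 + (7 + 9 + 162))*(-7) = (-109 + 178)*(-7) = 69*(-7) = -483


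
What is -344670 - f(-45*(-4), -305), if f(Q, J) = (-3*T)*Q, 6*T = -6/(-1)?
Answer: -344130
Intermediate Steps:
T = 1 (T = (-6/(-1))/6 = (-6*(-1))/6 = (⅙)*6 = 1)
f(Q, J) = -3*Q (f(Q, J) = (-3*1)*Q = -3*Q)
-344670 - f(-45*(-4), -305) = -344670 - (-3)*(-45*(-4)) = -344670 - (-3)*180 = -344670 - 1*(-540) = -344670 + 540 = -344130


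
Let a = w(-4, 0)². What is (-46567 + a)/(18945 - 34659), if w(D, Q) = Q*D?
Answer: 46567/15714 ≈ 2.9634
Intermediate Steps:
w(D, Q) = D*Q
a = 0 (a = (-4*0)² = 0² = 0)
(-46567 + a)/(18945 - 34659) = (-46567 + 0)/(18945 - 34659) = -46567/(-15714) = -46567*(-1/15714) = 46567/15714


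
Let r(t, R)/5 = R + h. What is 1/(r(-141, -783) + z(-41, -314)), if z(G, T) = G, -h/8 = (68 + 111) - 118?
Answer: -1/6396 ≈ -0.00015635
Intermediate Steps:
h = -488 (h = -8*((68 + 111) - 118) = -8*(179 - 118) = -8*61 = -488)
r(t, R) = -2440 + 5*R (r(t, R) = 5*(R - 488) = 5*(-488 + R) = -2440 + 5*R)
1/(r(-141, -783) + z(-41, -314)) = 1/((-2440 + 5*(-783)) - 41) = 1/((-2440 - 3915) - 41) = 1/(-6355 - 41) = 1/(-6396) = -1/6396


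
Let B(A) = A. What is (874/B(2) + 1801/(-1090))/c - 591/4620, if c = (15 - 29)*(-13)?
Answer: 70581/31174 ≈ 2.2641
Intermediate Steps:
c = 182 (c = -14*(-13) = 182)
(874/B(2) + 1801/(-1090))/c - 591/4620 = (874/2 + 1801/(-1090))/182 - 591/4620 = (874*(½) + 1801*(-1/1090))*(1/182) - 591*1/4620 = (437 - 1801/1090)*(1/182) - 197/1540 = (474529/1090)*(1/182) - 197/1540 = 474529/198380 - 197/1540 = 70581/31174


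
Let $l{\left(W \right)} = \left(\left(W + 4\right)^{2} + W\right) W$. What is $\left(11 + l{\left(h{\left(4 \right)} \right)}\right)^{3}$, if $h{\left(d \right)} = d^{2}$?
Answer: $296340742963$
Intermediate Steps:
$l{\left(W \right)} = W \left(W + \left(4 + W\right)^{2}\right)$ ($l{\left(W \right)} = \left(\left(4 + W\right)^{2} + W\right) W = \left(W + \left(4 + W\right)^{2}\right) W = W \left(W + \left(4 + W\right)^{2}\right)$)
$\left(11 + l{\left(h{\left(4 \right)} \right)}\right)^{3} = \left(11 + 4^{2} \left(4^{2} + \left(4 + 4^{2}\right)^{2}\right)\right)^{3} = \left(11 + 16 \left(16 + \left(4 + 16\right)^{2}\right)\right)^{3} = \left(11 + 16 \left(16 + 20^{2}\right)\right)^{3} = \left(11 + 16 \left(16 + 400\right)\right)^{3} = \left(11 + 16 \cdot 416\right)^{3} = \left(11 + 6656\right)^{3} = 6667^{3} = 296340742963$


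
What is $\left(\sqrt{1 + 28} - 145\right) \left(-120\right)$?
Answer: $17400 - 120 \sqrt{29} \approx 16754.0$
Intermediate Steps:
$\left(\sqrt{1 + 28} - 145\right) \left(-120\right) = \left(\sqrt{29} - 145\right) \left(-120\right) = \left(-145 + \sqrt{29}\right) \left(-120\right) = 17400 - 120 \sqrt{29}$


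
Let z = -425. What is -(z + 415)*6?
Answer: 60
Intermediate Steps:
-(z + 415)*6 = -(-425 + 415)*6 = -(-10)*6 = -1*(-60) = 60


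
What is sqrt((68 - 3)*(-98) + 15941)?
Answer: sqrt(9571) ≈ 97.832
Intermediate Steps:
sqrt((68 - 3)*(-98) + 15941) = sqrt(65*(-98) + 15941) = sqrt(-6370 + 15941) = sqrt(9571)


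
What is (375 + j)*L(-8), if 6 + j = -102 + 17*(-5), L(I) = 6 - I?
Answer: 2548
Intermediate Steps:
j = -193 (j = -6 + (-102 + 17*(-5)) = -6 + (-102 - 85) = -6 - 187 = -193)
(375 + j)*L(-8) = (375 - 193)*(6 - 1*(-8)) = 182*(6 + 8) = 182*14 = 2548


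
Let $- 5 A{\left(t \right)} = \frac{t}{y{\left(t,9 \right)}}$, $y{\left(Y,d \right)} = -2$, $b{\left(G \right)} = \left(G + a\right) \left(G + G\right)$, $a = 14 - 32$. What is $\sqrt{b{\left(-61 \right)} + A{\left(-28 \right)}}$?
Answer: $\frac{4 \sqrt{15055}}{5} \approx 98.159$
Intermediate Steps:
$a = -18$ ($a = 14 - 32 = -18$)
$b{\left(G \right)} = 2 G \left(-18 + G\right)$ ($b{\left(G \right)} = \left(G - 18\right) \left(G + G\right) = \left(-18 + G\right) 2 G = 2 G \left(-18 + G\right)$)
$A{\left(t \right)} = \frac{t}{10}$ ($A{\left(t \right)} = - \frac{t \frac{1}{-2}}{5} = - \frac{t \left(- \frac{1}{2}\right)}{5} = - \frac{\left(- \frac{1}{2}\right) t}{5} = \frac{t}{10}$)
$\sqrt{b{\left(-61 \right)} + A{\left(-28 \right)}} = \sqrt{2 \left(-61\right) \left(-18 - 61\right) + \frac{1}{10} \left(-28\right)} = \sqrt{2 \left(-61\right) \left(-79\right) - \frac{14}{5}} = \sqrt{9638 - \frac{14}{5}} = \sqrt{\frac{48176}{5}} = \frac{4 \sqrt{15055}}{5}$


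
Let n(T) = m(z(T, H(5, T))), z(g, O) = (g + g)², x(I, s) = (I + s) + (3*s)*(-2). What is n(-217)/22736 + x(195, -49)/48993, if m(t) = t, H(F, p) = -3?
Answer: 47133313/5683188 ≈ 8.2935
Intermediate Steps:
x(I, s) = I - 5*s (x(I, s) = (I + s) - 6*s = I - 5*s)
z(g, O) = 4*g² (z(g, O) = (2*g)² = 4*g²)
n(T) = 4*T²
n(-217)/22736 + x(195, -49)/48993 = (4*(-217)²)/22736 + (195 - 5*(-49))/48993 = (4*47089)*(1/22736) + (195 + 245)*(1/48993) = 188356*(1/22736) + 440*(1/48993) = 961/116 + 440/48993 = 47133313/5683188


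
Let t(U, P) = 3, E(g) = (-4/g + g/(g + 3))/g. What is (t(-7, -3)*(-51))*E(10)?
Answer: -1836/325 ≈ -5.6492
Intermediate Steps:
E(g) = (-4/g + g/(3 + g))/g
(t(-7, -3)*(-51))*E(10) = (3*(-51))*((-12 + 10**2 - 4*10)/(10**2*(3 + 10))) = -153*(-12 + 100 - 40)/(100*13) = -153*48/(100*13) = -153*12/325 = -1836/325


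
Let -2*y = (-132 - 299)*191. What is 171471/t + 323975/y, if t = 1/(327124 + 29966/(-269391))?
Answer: 414644019790859356796/7392178837 ≈ 5.6092e+10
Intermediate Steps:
t = 269391/88124231518 (t = 1/(327124 + 29966*(-1/269391)) = 1/(327124 - 29966/269391) = 1/(88124231518/269391) = 269391/88124231518 ≈ 3.0569e-6)
y = 82321/2 (y = -(-132 - 299)*191/2 = -(-431)*191/2 = -½*(-82321) = 82321/2 ≈ 41161.)
171471/t + 323975/y = 171471/(269391/88124231518) + 323975/(82321/2) = 171471*(88124231518/269391) + 323975*(2/82321) = 5036916700874326/89797 + 647950/82321 = 414644019790859356796/7392178837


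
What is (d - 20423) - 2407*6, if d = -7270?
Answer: -42135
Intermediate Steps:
(d - 20423) - 2407*6 = (-7270 - 20423) - 2407*6 = -27693 - 14442 = -42135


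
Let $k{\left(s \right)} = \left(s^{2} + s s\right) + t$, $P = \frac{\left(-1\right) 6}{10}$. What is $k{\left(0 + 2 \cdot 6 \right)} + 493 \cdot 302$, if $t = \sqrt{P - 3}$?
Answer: $149174 + \frac{3 i \sqrt{10}}{5} \approx 1.4917 \cdot 10^{5} + 1.8974 i$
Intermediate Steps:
$P = - \frac{3}{5}$ ($P = \left(-6\right) \frac{1}{10} = - \frac{3}{5} \approx -0.6$)
$t = \frac{3 i \sqrt{10}}{5}$ ($t = \sqrt{- \frac{3}{5} - 3} = \sqrt{- \frac{18}{5}} = \frac{3 i \sqrt{10}}{5} \approx 1.8974 i$)
$k{\left(s \right)} = 2 s^{2} + \frac{3 i \sqrt{10}}{5}$ ($k{\left(s \right)} = \left(s^{2} + s s\right) + \frac{3 i \sqrt{10}}{5} = \left(s^{2} + s^{2}\right) + \frac{3 i \sqrt{10}}{5} = 2 s^{2} + \frac{3 i \sqrt{10}}{5}$)
$k{\left(0 + 2 \cdot 6 \right)} + 493 \cdot 302 = \left(2 \left(0 + 2 \cdot 6\right)^{2} + \frac{3 i \sqrt{10}}{5}\right) + 493 \cdot 302 = \left(2 \left(0 + 12\right)^{2} + \frac{3 i \sqrt{10}}{5}\right) + 148886 = \left(2 \cdot 12^{2} + \frac{3 i \sqrt{10}}{5}\right) + 148886 = \left(2 \cdot 144 + \frac{3 i \sqrt{10}}{5}\right) + 148886 = \left(288 + \frac{3 i \sqrt{10}}{5}\right) + 148886 = 149174 + \frac{3 i \sqrt{10}}{5}$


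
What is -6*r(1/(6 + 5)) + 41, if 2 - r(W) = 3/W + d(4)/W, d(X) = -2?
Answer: 95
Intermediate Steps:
r(W) = 2 - 1/W (r(W) = 2 - (3/W - 2/W) = 2 - 1/W)
-6*r(1/(6 + 5)) + 41 = -6*(2 - 1/(1/(6 + 5))) + 41 = -6*(2 - 1/(1/11)) + 41 = -6*(2 - 1/1/11) + 41 = -6*(2 - 1*11) + 41 = -6*(2 - 11) + 41 = -6*(-9) + 41 = 54 + 41 = 95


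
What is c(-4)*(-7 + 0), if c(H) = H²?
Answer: -112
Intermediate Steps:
c(-4)*(-7 + 0) = (-4)²*(-7 + 0) = 16*(-7) = -112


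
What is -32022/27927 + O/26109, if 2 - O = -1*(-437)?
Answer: -31415209/27005409 ≈ -1.1633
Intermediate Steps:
O = -435 (O = 2 - (-1)*(-437) = 2 - 1*437 = 2 - 437 = -435)
-32022/27927 + O/26109 = -32022/27927 - 435/26109 = -32022*1/27927 - 435*1/26109 = -3558/3103 - 145/8703 = -31415209/27005409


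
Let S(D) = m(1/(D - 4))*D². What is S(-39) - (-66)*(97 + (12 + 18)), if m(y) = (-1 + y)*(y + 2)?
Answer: 9809778/1849 ≈ 5305.5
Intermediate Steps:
m(y) = (-1 + y)*(2 + y)
S(D) = D²*(-2 + 1/(-4 + D) + (-4 + D)⁻²) (S(D) = (-2 + 1/(D - 4) + (1/(D - 4))²)*D² = (-2 + 1/(-4 + D) + (1/(-4 + D))²)*D² = (-2 + 1/(-4 + D) + (-4 + D)⁻²)*D² = D²*(-2 + 1/(-4 + D) + (-4 + D)⁻²))
S(-39) - (-66)*(97 + (12 + 18)) = (-39)²*(-35 - 2*(-39)² + 17*(-39))/(16 + (-39)² - 8*(-39)) - (-66)*(97 + (12 + 18)) = 1521*(-35 - 2*1521 - 663)/(16 + 1521 + 312) - (-66)*(97 + 30) = 1521*(-35 - 3042 - 663)/1849 - (-66)*127 = 1521*(1/1849)*(-3740) - 1*(-8382) = -5688540/1849 + 8382 = 9809778/1849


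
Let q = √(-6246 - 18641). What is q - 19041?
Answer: -19041 + I*√24887 ≈ -19041.0 + 157.76*I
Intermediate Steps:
q = I*√24887 (q = √(-24887) = I*√24887 ≈ 157.76*I)
q - 19041 = I*√24887 - 19041 = -19041 + I*√24887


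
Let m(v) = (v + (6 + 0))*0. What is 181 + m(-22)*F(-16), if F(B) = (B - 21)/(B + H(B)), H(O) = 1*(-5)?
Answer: 181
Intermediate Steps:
H(O) = -5
F(B) = (-21 + B)/(-5 + B) (F(B) = (B - 21)/(B - 5) = (-21 + B)/(-5 + B))
m(v) = 0 (m(v) = (v + 6)*0 = (6 + v)*0 = 0)
181 + m(-22)*F(-16) = 181 + 0*((-21 - 16)/(-5 - 16)) = 181 + 0*(-37/(-21)) = 181 + 0*(-1/21*(-37)) = 181 + 0*(37/21) = 181 + 0 = 181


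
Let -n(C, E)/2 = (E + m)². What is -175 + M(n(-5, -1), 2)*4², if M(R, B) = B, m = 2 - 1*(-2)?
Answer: -143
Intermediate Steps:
m = 4 (m = 2 + 2 = 4)
n(C, E) = -2*(4 + E)² (n(C, E) = -2*(E + 4)² = -2*(4 + E)²)
-175 + M(n(-5, -1), 2)*4² = -175 + 2*4² = -175 + 2*16 = -175 + 32 = -143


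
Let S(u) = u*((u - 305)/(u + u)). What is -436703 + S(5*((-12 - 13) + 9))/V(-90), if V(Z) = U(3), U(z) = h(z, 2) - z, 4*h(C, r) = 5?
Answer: -436593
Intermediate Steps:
h(C, r) = 5/4 (h(C, r) = (1/4)*5 = 5/4)
U(z) = 5/4 - z
V(Z) = -7/4 (V(Z) = 5/4 - 1*3 = 5/4 - 3 = -7/4)
S(u) = -305/2 + u/2 (S(u) = u*((-305 + u)/((2*u))) = u*((-305 + u)*(1/(2*u))) = u*((-305 + u)/(2*u)) = -305/2 + u/2)
-436703 + S(5*((-12 - 13) + 9))/V(-90) = -436703 + (-305/2 + (5*((-12 - 13) + 9))/2)/(-7/4) = -436703 + (-305/2 + (5*(-25 + 9))/2)*(-4/7) = -436703 + (-305/2 + (5*(-16))/2)*(-4/7) = -436703 + (-305/2 + (1/2)*(-80))*(-4/7) = -436703 + (-305/2 - 40)*(-4/7) = -436703 - 385/2*(-4/7) = -436703 + 110 = -436593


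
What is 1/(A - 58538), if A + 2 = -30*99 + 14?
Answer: -1/61496 ≈ -1.6261e-5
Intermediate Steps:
A = -2958 (A = -2 + (-30*99 + 14) = -2 + (-2970 + 14) = -2 - 2956 = -2958)
1/(A - 58538) = 1/(-2958 - 58538) = 1/(-61496) = -1/61496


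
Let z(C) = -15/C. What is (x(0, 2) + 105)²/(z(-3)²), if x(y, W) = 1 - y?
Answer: 11236/25 ≈ 449.44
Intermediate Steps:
(x(0, 2) + 105)²/(z(-3)²) = ((1 - 1*0) + 105)²/((-15/(-3))²) = ((1 + 0) + 105)²/((-15*(-⅓))²) = (1 + 105)²/(5²) = 106²/25 = 11236*(1/25) = 11236/25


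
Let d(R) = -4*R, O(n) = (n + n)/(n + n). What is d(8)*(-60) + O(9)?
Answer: 1921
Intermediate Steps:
O(n) = 1 (O(n) = (2*n)/((2*n)) = (2*n)*(1/(2*n)) = 1)
d(8)*(-60) + O(9) = -4*8*(-60) + 1 = -32*(-60) + 1 = 1920 + 1 = 1921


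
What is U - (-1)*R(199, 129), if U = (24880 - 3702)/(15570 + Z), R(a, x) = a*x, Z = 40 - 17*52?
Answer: 189026162/7363 ≈ 25672.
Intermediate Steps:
Z = -844 (Z = 40 - 884 = -844)
U = 10589/7363 (U = (24880 - 3702)/(15570 - 844) = 21178/14726 = 21178*(1/14726) = 10589/7363 ≈ 1.4381)
U - (-1)*R(199, 129) = 10589/7363 - (-1)*199*129 = 10589/7363 - (-1)*25671 = 10589/7363 - 1*(-25671) = 10589/7363 + 25671 = 189026162/7363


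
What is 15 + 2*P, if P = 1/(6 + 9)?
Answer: 227/15 ≈ 15.133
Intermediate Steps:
P = 1/15 ≈ 0.066667
15 + 2*P = 15 + 2*(1/15) = 15 + 2/15 = 227/15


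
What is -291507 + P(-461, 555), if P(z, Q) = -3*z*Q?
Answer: 476058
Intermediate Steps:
P(z, Q) = -3*Q*z
-291507 + P(-461, 555) = -291507 - 3*555*(-461) = -291507 + 767565 = 476058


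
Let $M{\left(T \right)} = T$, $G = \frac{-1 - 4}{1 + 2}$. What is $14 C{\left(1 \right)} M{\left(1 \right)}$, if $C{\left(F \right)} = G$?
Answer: $- \frac{70}{3} \approx -23.333$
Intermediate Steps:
$G = - \frac{5}{3} \approx -1.6667$
$C{\left(F \right)} = - \frac{5}{3}$
$14 C{\left(1 \right)} M{\left(1 \right)} = 14 \left(- \frac{5}{3}\right) 1 = \left(- \frac{70}{3}\right) 1 = - \frac{70}{3}$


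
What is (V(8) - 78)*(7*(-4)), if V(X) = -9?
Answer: 2436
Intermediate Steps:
(V(8) - 78)*(7*(-4)) = (-9 - 78)*(7*(-4)) = -87*(-28) = 2436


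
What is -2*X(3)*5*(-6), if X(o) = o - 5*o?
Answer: -720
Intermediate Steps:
X(o) = -4*o
-2*X(3)*5*(-6) = -2*-4*3*5*(-6) = -2*(-12*5)*(-6) = -(-120)*(-6) = -2*360 = -720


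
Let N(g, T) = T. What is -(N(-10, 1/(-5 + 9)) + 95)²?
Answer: -145161/16 ≈ -9072.6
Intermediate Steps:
-(N(-10, 1/(-5 + 9)) + 95)² = -(1/(-5 + 9) + 95)² = -(1/4 + 95)² = -(¼ + 95)² = -(381/4)² = -1*145161/16 = -145161/16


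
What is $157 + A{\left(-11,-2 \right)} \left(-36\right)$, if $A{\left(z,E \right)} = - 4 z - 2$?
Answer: $-1355$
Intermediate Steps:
$A{\left(z,E \right)} = -2 - 4 z$
$157 + A{\left(-11,-2 \right)} \left(-36\right) = 157 + \left(-2 - -44\right) \left(-36\right) = 157 + \left(-2 + 44\right) \left(-36\right) = 157 + 42 \left(-36\right) = 157 - 1512 = -1355$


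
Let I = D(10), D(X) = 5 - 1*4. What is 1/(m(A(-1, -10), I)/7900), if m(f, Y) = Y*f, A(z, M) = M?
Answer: -790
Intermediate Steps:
D(X) = 1 (D(X) = 5 - 4 = 1)
I = 1
1/(m(A(-1, -10), I)/7900) = 1/((1*(-10))/7900) = 1/(-10*1/7900) = 1/(-1/790) = -790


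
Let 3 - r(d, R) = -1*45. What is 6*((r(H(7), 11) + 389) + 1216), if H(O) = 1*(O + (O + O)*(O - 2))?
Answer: 9918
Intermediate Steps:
H(O) = O + 2*O*(-2 + O) (H(O) = 1*(O + (2*O)*(-2 + O)) = 1*(O + 2*O*(-2 + O)) = O + 2*O*(-2 + O))
r(d, R) = 48 (r(d, R) = 3 - (-1)*45 = 3 - 1*(-45) = 3 + 45 = 48)
6*((r(H(7), 11) + 389) + 1216) = 6*((48 + 389) + 1216) = 6*(437 + 1216) = 6*1653 = 9918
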